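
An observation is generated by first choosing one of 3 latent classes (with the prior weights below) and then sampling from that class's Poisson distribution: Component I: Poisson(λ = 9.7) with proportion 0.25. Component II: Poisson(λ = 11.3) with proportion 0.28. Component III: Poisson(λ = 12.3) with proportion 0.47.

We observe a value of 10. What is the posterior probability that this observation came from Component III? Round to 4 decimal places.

The responsibility of component k is π_k f_k(x) divided by Σ_j π_j f_j(x).
Evaluate each component's likelihood at the observed value:
  f_I = e^(−9.7)·9.7^10/10! = 0.124537
  f_II = e^(−11.3)·11.3^10/10! = 0.115743
  f_III = e^(−12.3)·12.3^10/10! = 0.0994182
Unnormalised posteriors:
  π_I·f_I = 0.25 × 0.124537 = 0.0311342
  π_II·f_II = 0.28 × 0.115743 = 0.032408
  π_III·f_III = 0.47 × 0.0994182 = 0.0467266
Sum: 0.0311342 + 0.032408 + 0.0467266 = 0.110269
Responsibility of Component III: 0.0467266 / 0.110269 ≈ 0.4238

0.4238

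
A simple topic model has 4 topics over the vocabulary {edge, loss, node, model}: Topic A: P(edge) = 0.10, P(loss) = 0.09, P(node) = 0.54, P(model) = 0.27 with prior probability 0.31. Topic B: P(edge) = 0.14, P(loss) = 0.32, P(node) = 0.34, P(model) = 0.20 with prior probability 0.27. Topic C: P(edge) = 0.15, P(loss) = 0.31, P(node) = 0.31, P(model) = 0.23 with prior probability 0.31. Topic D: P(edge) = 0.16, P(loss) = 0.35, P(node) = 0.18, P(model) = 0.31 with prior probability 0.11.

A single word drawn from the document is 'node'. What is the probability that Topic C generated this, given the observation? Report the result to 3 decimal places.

0.256

Apply Bayes' rule: the posterior for each component is proportional to its prior times its likelihood at x.
Component likelihoods at x = 'node':
  L_A = 0.54
  L_B = 0.34
  L_C = 0.31
  L_D = 0.18
Unnormalised posteriors:
  π_A·L_A = 0.31 × 0.54 = 0.1674
  π_B·L_B = 0.27 × 0.34 = 0.0918
  π_C·L_C = 0.31 × 0.31 = 0.0961
  π_D·L_D = 0.11 × 0.18 = 0.0198
Normaliser: 0.1674 + 0.0918 + 0.0961 + 0.0198 = 0.3751
P(Topic C | the observation) = 0.0961 / 0.3751 ≈ 0.256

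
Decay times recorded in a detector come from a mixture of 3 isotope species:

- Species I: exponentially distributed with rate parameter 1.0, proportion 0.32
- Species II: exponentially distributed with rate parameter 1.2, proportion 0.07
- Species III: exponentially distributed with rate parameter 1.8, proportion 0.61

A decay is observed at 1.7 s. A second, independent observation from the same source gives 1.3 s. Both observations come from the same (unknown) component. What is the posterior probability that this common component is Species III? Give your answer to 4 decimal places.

0.3233

By Bayes' theorem, P(k | x) = P(Z=k) f_k(x) / Σ_j P(Z=j) f_j(x).
Since both observations come from the same component, the likelihood for component k is f_k(x₁)·f_k(x₂).
  L_I = [1.0·e^(−1.0·1.7) = 1.0·e^(−1.7000) = 0.182684] × [0.272532] = 0.0497871
  L_II = [1.2·e^(−1.2·1.7) = 1.2·e^(−2.0400) = 0.156034] × [0.252163] = 0.0393462
  L_III = [1.8·e^(−1.8·1.7) = 1.8·e^(−3.0600) = 0.0843979] × [0.17339] = 0.0146337
Prior × likelihood for each component:
  P(Z=I)·L_I = 0.32 × 0.0497871 = 0.0159319
  P(Z=II)·L_II = 0.07 × 0.0393462 = 0.00275423
  P(Z=III)·L_III = 0.61 × 0.0146337 = 0.00892657
Sum: 0.0159319 + 0.00275423 + 0.00892657 = 0.0276127
P(Species III | data) = 0.00892657 / 0.0276127 ≈ 0.3233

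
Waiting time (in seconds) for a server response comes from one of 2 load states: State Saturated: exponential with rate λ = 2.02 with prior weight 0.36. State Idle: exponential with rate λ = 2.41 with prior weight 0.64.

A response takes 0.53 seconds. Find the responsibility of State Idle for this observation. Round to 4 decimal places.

Posterior ∝ prior × likelihood, so P(k | x) ∝ w_k f_k(x); normalise over all components.
Exponential densities:
  L_Saturated = 2.02·e^(−2.02·0.53) = 2.02·e^(−1.0706) = 0.692462
  L_Idle = 2.41·e^(−2.41·0.53) = 2.41·e^(−1.2773) = 0.671882
Multiply by the mixture weights:
  w_Saturated·L_Saturated = 0.36 × 0.692462 = 0.249286
  w_Idle·L_Idle = 0.64 × 0.671882 = 0.430004
Evidence: 0.249286 + 0.430004 = 0.67929
So the posterior for State Idle is 0.430004 / 0.67929 ≈ 0.6330.

0.6330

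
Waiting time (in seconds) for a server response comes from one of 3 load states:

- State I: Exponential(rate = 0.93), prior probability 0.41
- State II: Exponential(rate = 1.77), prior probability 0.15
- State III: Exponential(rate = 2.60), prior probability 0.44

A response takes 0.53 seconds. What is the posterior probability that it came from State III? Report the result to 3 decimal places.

The responsibility of component k is π_k f_k(x) divided by Σ_j π_j f_j(x).
Evaluate each component's likelihood at the observed value:
  f_I = 0.93·e^(−0.93·0.53) = 0.93·e^(−0.4929) = 0.568093
  f_II = 1.77·e^(−1.77·0.53) = 1.77·e^(−0.9381) = 0.692726
  f_III = 2.60·e^(−2.60·0.53) = 2.60·e^(−1.3780) = 0.655414
Multiply by the mixture weights:
  π_I·f_I = 0.41 × 0.568093 = 0.232918
  π_II·f_II = 0.15 × 0.692726 = 0.103909
  π_III·f_III = 0.44 × 0.655414 = 0.288382
Marginal: 0.232918 + 0.103909 + 0.288382 = 0.625209
Responsibility of State III: 0.288382 / 0.625209 ≈ 0.461

0.461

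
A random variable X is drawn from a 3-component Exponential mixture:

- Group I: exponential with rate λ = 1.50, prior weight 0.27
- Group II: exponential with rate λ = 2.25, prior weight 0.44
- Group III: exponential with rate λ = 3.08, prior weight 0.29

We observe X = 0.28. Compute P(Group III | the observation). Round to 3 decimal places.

0.322

P(component k | x) = w_k·f_k(x) / marginal(x), where marginal(x) = Σ_j w_j·f_j(x).
Exponential densities:
  f_I = 0.98557
  f_II = 1.19833
  f_III = 1.30021
Weight by the priors:
  w_I·f_I = 0.27 × 0.98557 = 0.266104
  w_II·f_II = 0.44 × 1.19833 = 0.527266
  w_III·f_III = 0.29 × 1.30021 = 0.377062
Sum: 0.266104 + 0.527266 + 0.377062 = 1.17043
So the posterior for Group III is 0.377062 / 1.17043 ≈ 0.322.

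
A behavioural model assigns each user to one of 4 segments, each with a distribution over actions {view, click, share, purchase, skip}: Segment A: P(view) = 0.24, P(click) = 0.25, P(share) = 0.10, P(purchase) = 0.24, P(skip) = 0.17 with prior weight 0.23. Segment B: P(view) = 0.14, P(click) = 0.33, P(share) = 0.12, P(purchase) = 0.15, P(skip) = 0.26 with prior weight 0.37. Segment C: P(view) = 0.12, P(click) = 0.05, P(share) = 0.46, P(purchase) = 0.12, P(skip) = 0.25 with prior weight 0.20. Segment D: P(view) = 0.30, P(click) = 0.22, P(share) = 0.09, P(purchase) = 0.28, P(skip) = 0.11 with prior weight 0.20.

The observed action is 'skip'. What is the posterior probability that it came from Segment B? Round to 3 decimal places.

By Bayes' theorem, P(k | x) = P(Z=k) f_k(x) / Σ_j P(Z=j) f_j(x).
Evaluate each component's likelihood at the observed value:
  p_A = P(skip | comp) = 0.17
  p_B = P(skip | comp) = 0.26
  p_C = P(skip | comp) = 0.25
  p_D = P(skip | comp) = 0.11
Unnormalised posteriors:
  P(Z=A)·p_A = 0.23 × 0.17 = 0.0391
  P(Z=B)·p_B = 0.37 × 0.26 = 0.0962
  P(Z=C)·p_C = 0.20 × 0.25 = 0.05
  P(Z=D)·p_D = 0.20 × 0.11 = 0.022
Evidence: 0.0391 + 0.0962 + 0.05 + 0.022 = 0.2073
So the posterior for Segment B is 0.0962 / 0.2073 ≈ 0.464.

0.464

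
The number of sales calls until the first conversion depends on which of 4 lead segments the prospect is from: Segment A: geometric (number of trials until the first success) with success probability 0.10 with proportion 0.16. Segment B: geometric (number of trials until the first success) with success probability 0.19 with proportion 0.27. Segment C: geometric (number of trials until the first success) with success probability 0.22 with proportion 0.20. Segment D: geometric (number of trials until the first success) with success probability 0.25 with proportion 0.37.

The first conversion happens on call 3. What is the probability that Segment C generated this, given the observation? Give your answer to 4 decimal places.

0.2134

By Bayes' theorem, P(k | x) = w_k f_k(x) / Σ_j w_j f_j(x).
Component likelihoods at x = 3:
  L_A = 0.081
  L_B = 0.124659
  L_C = 0.133848
  L_D = 0.140625
Weight by the priors:
  w_A·L_A = 0.16 × 0.081 = 0.01296
  w_B·L_B = 0.27 × 0.124659 = 0.0336579
  w_C·L_C = 0.20 × 0.133848 = 0.0267696
  w_D·L_D = 0.37 × 0.140625 = 0.0520313
Normaliser: 0.01296 + 0.0336579 + 0.0267696 + 0.0520313 = 0.125419
P(Segment C | the observation) = 0.0267696 / 0.125419 ≈ 0.2134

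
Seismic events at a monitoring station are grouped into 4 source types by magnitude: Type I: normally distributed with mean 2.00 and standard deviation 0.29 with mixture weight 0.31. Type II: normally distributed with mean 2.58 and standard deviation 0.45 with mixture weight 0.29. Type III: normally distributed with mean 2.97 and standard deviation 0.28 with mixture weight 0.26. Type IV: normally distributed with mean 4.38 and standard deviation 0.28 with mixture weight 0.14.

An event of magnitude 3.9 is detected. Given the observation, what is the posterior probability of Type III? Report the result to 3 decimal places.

Posterior ∝ prior × likelihood, so P(k | x) ∝ π_k f_k(x); normalise over all components.
Evaluate each component's likelihood at the observed value:
  L_I = (1/(0.29·√(2π)))·exp(−(3.9−2.00)²/(2·0.29²)) = 1.375663·exp(-21.46254) = 6.56822e-10
  L_II = (1/(0.45·√(2π)))·exp(−(3.9−2.58)²/(2·0.45²)) = 0.886538·exp(-4.30222) = 0.0120023
  L_III = (1/(0.28·√(2π)))·exp(−(3.9−2.97)²/(2·0.28²)) = 1.424794·exp(-5.51594) = 0.0057307
  L_IV = (1/(0.28·√(2π)))·exp(−(3.9−4.38)²/(2·0.28²)) = 1.424794·exp(-1.46939) = 0.327797
Prior × likelihood for each component:
  π_I·L_I = 0.31 × 6.56822e-10 = 2.03615e-10
  π_II·L_II = 0.29 × 0.0120023 = 0.00348068
  π_III·L_III = 0.26 × 0.0057307 = 0.00148998
  π_IV·L_IV = 0.14 × 0.327797 = 0.0458916
Normaliser: 2.03615e-10 + 0.00348068 + 0.00148998 + 0.0458916 = 0.0508623
P(Type III | data) ≈ 0.029

0.029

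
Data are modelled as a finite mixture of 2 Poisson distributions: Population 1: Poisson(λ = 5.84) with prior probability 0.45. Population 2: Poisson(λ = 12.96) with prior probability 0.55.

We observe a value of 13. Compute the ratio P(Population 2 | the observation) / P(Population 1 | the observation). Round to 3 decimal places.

Only the two components matter; the odds are (P(Z=i) f_i(x)) / (P(Z=j) f_j(x)).
Component likelihoods at x = 13:
  L_1 = e^(−5.84)·5.84^13/13! = 0.00429346
  L_2 = e^(−12.96)·12.96^13/13! = 0.109933
Odds = (0.55/0.45) × (0.109933/0.00429346) = 1.22222 × 25.6048 ≈ 31.295

31.295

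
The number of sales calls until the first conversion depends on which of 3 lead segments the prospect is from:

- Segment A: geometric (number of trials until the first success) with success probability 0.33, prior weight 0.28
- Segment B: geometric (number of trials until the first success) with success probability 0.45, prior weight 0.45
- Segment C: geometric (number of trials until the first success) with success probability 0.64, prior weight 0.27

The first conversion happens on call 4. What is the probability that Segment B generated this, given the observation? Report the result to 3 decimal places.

The responsibility of component k is P(Z=k) f_k(x) divided by Σ_j P(Z=j) f_j(x).
Geometric probabilities:
  p_A = 0.0992518
  p_B = 0.0748688
  p_C = 0.0298598
Prior × likelihood for each component:
  P(Z=A)·p_A = 0.28 × 0.0992518 = 0.0277905
  P(Z=B)·p_B = 0.45 × 0.0748688 = 0.0336909
  P(Z=C)·p_C = 0.27 × 0.0298598 = 0.00806216
Marginal: 0.0277905 + 0.0336909 + 0.00806216 = 0.0695436
So the posterior for Segment B is 0.0336909 / 0.0695436 ≈ 0.484.

0.484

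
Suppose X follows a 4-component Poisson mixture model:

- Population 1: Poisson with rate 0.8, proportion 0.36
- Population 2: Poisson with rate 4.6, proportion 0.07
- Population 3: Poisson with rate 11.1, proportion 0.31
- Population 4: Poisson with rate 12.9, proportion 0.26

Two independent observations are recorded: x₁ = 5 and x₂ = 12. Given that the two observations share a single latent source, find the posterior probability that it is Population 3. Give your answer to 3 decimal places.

0.754

Apply Bayes' rule: the posterior for each component is proportional to its prior times its likelihood at x.
Since both observations come from the same component, the likelihood for component k is f_k(x₁)·f_k(x₂).
  L_1 = [e^(−0.8)·0.8^5/5! = 0.00122697] × [6.44625e-11] = 7.90934e-14
  L_2 = [e^(−4.6)·4.6^5/5! = 0.172526] × [0.00188366] = 0.000324979
  L_3 = [e^(−11.1)·11.1^5/5! = 0.021221] × [0.110375] = 0.00234226
  L_4 = [e^(−12.9)·12.9^5/5! = 0.0074365] × [0.110749] = 0.000823587
Prior × likelihood for each component:
  w_1·L_1 = 0.36 × 7.90934e-14 = 2.84736e-14
  w_2·L_2 = 0.07 × 0.000324979 = 2.27486e-05
  w_3·L_3 = 0.31 × 0.00234226 = 0.0007261
  w_4·L_4 = 0.26 × 0.000823587 = 0.000214132
Sum: 2.84736e-14 + 2.27486e-05 + 0.0007261 + 0.000214132 = 0.000962981
P(Population 3 | x₁,x₂) ≈ 0.754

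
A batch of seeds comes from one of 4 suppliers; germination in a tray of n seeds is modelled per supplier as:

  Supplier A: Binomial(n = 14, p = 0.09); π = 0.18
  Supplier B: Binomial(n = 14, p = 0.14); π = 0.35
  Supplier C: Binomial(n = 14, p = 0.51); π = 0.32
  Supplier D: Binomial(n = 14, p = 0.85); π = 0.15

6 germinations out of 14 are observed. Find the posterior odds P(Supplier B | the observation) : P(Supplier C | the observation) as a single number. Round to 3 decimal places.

0.042

Posterior odds = (π_i f_i(x)) / (π_j f_j(x)); the normalising sum cancels.
Component likelihoods at x = 6 germinations out of 14:
  p_A = 0.000750484
  p_B = 0.00676568
  p_C = 0.175608
  p_D = 0.000290268
Odds = (0.35/0.32) × (0.00676568/0.175608) = 1.09375 × 0.0385271 ≈ 0.042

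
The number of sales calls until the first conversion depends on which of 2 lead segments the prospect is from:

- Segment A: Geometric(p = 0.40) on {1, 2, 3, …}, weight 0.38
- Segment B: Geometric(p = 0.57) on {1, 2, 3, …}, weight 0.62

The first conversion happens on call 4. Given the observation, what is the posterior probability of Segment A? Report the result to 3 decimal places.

0.539

P(component k | x) = w_k·f_k(x) / marginal(x), where marginal(x) = Σ_j w_j·f_j(x).
Component likelihoods at x = 4:
  f_A = 0.40·(1−0.40)^3 = 0.40·0.216 = 0.0864
  f_B = 0.57·(1−0.57)^3 = 0.57·0.079507 = 0.045319
Weight by the priors:
  w_A·f_A = 0.38 × 0.0864 = 0.032832
  w_B·f_B = 0.62 × 0.045319 = 0.0280978
Sum: 0.032832 + 0.0280978 = 0.0609298
So the posterior for Segment A is 0.032832 / 0.0609298 ≈ 0.539.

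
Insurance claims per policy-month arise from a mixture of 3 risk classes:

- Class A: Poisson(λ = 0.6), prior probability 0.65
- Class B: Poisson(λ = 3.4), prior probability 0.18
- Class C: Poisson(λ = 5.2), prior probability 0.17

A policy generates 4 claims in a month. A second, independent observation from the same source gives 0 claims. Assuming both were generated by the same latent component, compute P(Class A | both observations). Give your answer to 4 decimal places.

0.4535

Apply Bayes' rule: the posterior for each component is proportional to its prior times its likelihood at x.
Since both observations come from the same component, the likelihood for component k is f_k(x₁)·f_k(x₂).
  f_A = [0.00296358] × [0.548812] = 0.00162645
  f_B = [0.185825] × [0.0333733] = 0.00620157
  f_C = [0.168063] × [0.00551656] = 0.000927128
Weight by the priors:
  π_A·f_A = 0.65 × 0.00162645 = 0.00105719
  π_B·f_B = 0.18 × 0.00620157 = 0.00111628
  π_C·f_C = 0.17 × 0.000927128 = 0.000157612
Marginal: 0.00105719 + 0.00111628 + 0.000157612 = 0.00233109
So the posterior for Class A is 0.00105719 / 0.00233109 ≈ 0.4535.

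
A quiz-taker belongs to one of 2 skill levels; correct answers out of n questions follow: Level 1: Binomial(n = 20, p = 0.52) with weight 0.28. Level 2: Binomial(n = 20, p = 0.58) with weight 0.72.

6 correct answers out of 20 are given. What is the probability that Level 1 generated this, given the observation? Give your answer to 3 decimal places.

0.567

P(component k | x) = P(Z=k)·f_k(x) / marginal(x), where marginal(x) = Σ_j P(Z=j)·f_j(x).
Component likelihoods at x = 6 correct answers out of 20:
  f_1 = C(20,6)·0.52^6·0.48^14 = 38760·0.0197706·3.44649e-05 = 0.0264108
  f_2 = C(20,6)·0.58^6·0.42^14 = 38760·0.0380687·5.31484e-06 = 0.00784227
Prior × likelihood for each component:
  P(Z=1)·f_1 = 0.28 × 0.0264108 = 0.00739502
  P(Z=2)·f_2 = 0.72 × 0.00784227 = 0.00564643
Evidence: 0.00739502 + 0.00564643 = 0.0130415
P(Level 1 | data) = 0.00739502 / 0.0130415 ≈ 0.567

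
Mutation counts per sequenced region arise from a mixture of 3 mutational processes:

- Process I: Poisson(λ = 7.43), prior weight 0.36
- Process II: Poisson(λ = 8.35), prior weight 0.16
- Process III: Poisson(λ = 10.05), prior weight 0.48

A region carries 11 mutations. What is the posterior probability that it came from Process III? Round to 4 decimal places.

0.6215

Posterior ∝ prior × likelihood, so P(k | x) ∝ P(Z=k) f_k(x); normalise over all components.
Evaluate each component's likelihood at the observed value:
  f_I = 0.0566126
  f_II = 0.0814773
  f_III = 0.114291
Weight by the priors:
  P(Z=I)·f_I = 0.36 × 0.0566126 = 0.0203805
  P(Z=II)·f_II = 0.16 × 0.0814773 = 0.0130364
  P(Z=III)·f_III = 0.48 × 0.114291 = 0.0548596
Denominator: 0.0203805 + 0.0130364 + 0.0548596 = 0.0882765
Responsibility of Process III: 0.0548596 / 0.0882765 ≈ 0.6215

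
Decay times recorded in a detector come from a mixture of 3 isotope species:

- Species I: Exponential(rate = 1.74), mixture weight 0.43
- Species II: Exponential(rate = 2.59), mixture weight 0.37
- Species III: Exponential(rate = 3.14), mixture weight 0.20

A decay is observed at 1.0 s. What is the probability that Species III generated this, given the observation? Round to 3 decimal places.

P(component k | x) = w_k·f_k(x) / marginal(x), where marginal(x) = Σ_j w_j·f_j(x).
Evaluate each component's likelihood at the observed value:
  f_I = 0.305405
  f_II = 0.194302
  f_III = 0.135908
Multiply by the mixture weights:
  w_I·f_I = 0.43 × 0.305405 = 0.131324
  w_II·f_II = 0.37 × 0.194302 = 0.0718917
  w_III·f_III = 0.20 × 0.135908 = 0.0271816
Normaliser: 0.131324 + 0.0718917 + 0.0271816 = 0.230398
P(Species III | 1.0 s) ≈ 0.118

0.118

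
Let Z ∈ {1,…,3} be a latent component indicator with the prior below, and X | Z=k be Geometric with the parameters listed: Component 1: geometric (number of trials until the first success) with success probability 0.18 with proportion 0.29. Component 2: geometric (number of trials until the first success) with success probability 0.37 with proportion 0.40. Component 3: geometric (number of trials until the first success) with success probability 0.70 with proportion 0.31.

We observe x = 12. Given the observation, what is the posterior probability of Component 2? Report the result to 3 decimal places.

0.135

Apply Bayes' rule: the posterior for each component is proportional to its prior times its likelihood at x.
Geometric probabilities:
  p_1 = 0.0202873
  p_2 = 0.00229587
  p_3 = 1.24003e-06
Multiply by the mixture weights:
  π_1·p_1 = 0.29 × 0.0202873 = 0.00588333
  π_2·p_2 = 0.40 × 0.00229587 = 0.000918349
  π_3·p_3 = 0.31 × 1.24003e-06 = 3.84409e-07
Marginal: 0.00588333 + 0.000918349 + 3.84409e-07 = 0.00680206
So the posterior for Component 2 is 0.000918349 / 0.00680206 ≈ 0.135.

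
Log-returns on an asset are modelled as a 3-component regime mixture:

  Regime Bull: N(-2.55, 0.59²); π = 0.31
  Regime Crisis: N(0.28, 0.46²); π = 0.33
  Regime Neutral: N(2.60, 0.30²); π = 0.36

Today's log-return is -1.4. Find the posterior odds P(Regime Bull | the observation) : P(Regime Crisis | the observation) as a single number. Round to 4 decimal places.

86.3296

Posterior odds = (π_i f_i(x)) / (π_j f_j(x)); the normalising sum cancels.
Component likelihoods at x = -1.4:
  L_Bull = (1/(0.59·√(2π)))·exp(−(-1.4−-2.55)²/(2·0.59²)) = 0.676173·exp(-1.89960) = 0.101175
  L_Crisis = (1/(0.46·√(2π)))·exp(−(-1.4−0.28)²/(2·0.46²)) = 0.867266·exp(-6.66919) = 0.00110093
  L_Neutral = (1/(0.30·√(2π)))·exp(−(-1.4−2.60)²/(2·0.30²)) = 1.329808·exp(-88.88889) = 3.31005e-39
Odds = (0.31/0.33) × (0.101175/0.00110093) = 0.939394 × 91.8993 ≈ 86.3296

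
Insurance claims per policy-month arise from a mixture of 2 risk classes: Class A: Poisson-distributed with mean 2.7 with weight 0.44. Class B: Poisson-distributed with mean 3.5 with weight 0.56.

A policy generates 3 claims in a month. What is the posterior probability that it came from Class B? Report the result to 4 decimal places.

By Bayes' theorem, P(k | x) = w_k f_k(x) / Σ_j w_j f_j(x).
Evaluate each component's likelihood at the observed value:
  L_A = e^(−2.7)·2.7^3/3! = 0.220468
  L_B = e^(−3.5)·3.5^3/3! = 0.215785
Multiply by the mixture weights:
  w_A·L_A = 0.44 × 0.220468 = 0.0970058
  w_B·L_B = 0.56 × 0.215785 = 0.12084
Evidence: 0.0970058 + 0.12084 = 0.217846
P(Class B | x) ≈ 0.5547

0.5547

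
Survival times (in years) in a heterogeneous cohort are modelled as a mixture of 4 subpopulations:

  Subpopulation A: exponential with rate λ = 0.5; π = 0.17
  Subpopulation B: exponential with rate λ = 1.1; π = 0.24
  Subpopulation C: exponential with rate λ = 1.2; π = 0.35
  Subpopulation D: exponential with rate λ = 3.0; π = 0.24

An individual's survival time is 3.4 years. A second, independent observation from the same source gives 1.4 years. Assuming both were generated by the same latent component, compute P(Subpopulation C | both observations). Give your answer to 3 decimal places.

By Bayes' theorem, P(k | x) = π_k f_k(x) / Σ_j π_j f_j(x).
Since both observations come from the same component, the likelihood for component k is f_k(x₁)·f_k(x₂).
  f_A = [0.5·e^(−0.5·3.4) = 0.5·e^(−1.7000) = 0.0913418] × [0.248293] = 0.0226795
  f_B = [1.1·e^(−1.1·3.4) = 1.1·e^(−3.7400) = 0.0261295] × [0.235819] = 0.00616184
  f_C = [1.2·e^(−1.2·3.4) = 1.2·e^(−4.0800) = 0.020289] × [0.223649] = 0.0045376
  f_D = [3.0·e^(−3.0·3.4) = 3.0·e^(−10.2000) = 0.000111511] × [0.0449867] = 5.01651e-06
Prior × likelihood for each component:
  π_A·f_A = 0.17 × 0.0226795 = 0.00385551
  π_B·f_B = 0.24 × 0.00616184 = 0.00147884
  π_C·f_C = 0.35 × 0.0045376 = 0.00158816
  π_D·f_D = 0.24 × 5.01651e-06 = 1.20396e-06
Evidence: 0.00385551 + 0.00147884 + 0.00158816 + 1.20396e-06 = 0.00692372
P(Subpopulation C | x₁, x₂) = 0.00158816 / 0.00692372 ≈ 0.229

0.229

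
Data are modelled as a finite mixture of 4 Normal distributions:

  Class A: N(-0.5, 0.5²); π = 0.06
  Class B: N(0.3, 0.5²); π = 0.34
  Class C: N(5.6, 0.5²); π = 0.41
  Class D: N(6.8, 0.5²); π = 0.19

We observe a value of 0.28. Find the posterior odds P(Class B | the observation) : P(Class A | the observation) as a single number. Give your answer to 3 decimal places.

Posterior odds = (π_i f_i(x)) / (π_j f_j(x)); the normalising sum cancels.
Component likelihoods at x = 0.28:
  f_A = (1/(0.5·√(2π)))·exp(−(0.28−-0.5)²/(2·0.5²)) = 0.797885·exp(-1.21680) = 0.236315
  f_B = (1/(0.5·√(2π)))·exp(−(0.28−0.3)²/(2·0.5²)) = 0.797885·exp(-0.00080) = 0.797247
  f_C = (1/(0.5·√(2π)))·exp(−(0.28−5.6)²/(2·0.5²)) = 0.797885·exp(-56.60480) = 2.08347e-25
  f_D = (1/(0.5·√(2π)))·exp(−(0.28−6.8)²/(2·0.5²)) = 0.797885·exp(-85.02080) = 9.50333e-38
0.271064 / 0.0141789 ≈ 19.117

19.117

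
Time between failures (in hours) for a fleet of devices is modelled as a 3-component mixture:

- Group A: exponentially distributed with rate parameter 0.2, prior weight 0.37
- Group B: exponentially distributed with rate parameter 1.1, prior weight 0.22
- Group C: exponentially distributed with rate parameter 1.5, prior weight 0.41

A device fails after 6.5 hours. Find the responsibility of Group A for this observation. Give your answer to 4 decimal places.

The responsibility of component k is π_k f_k(x) divided by Σ_j π_j f_j(x).
Exponential densities:
  L_A = 0.2·e^(−0.2·6.5) = 0.2·e^(−1.3000) = 0.0545064
  L_B = 1.1·e^(−1.1·6.5) = 1.1·e^(−7.1500) = 0.00086335
  L_C = 1.5·e^(−1.5·6.5) = 1.5·e^(−9.7500) = 8.7442e-05
Weight by the priors:
  π_A·L_A = 0.37 × 0.0545064 = 0.0201674
  π_B·L_B = 0.22 × 0.00086335 = 0.000189937
  π_C·L_C = 0.41 × 8.7442e-05 = 3.58512e-05
Marginal: 0.0201674 + 0.000189937 + 3.58512e-05 = 0.0203931
So the posterior for Group A is 0.0201674 / 0.0203931 ≈ 0.9889.

0.9889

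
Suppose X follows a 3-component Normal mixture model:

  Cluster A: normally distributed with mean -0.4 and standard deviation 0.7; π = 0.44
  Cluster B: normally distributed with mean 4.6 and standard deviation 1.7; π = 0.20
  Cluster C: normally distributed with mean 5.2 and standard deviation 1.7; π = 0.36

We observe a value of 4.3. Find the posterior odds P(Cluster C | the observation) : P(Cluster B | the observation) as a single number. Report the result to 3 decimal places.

1.589

Only the two components matter; the odds are (P(Z=i) f_i(x)) / (P(Z=j) f_j(x)).
Evaluate each component's likelihood at the observed value:
  f_A = 9.25678e-11
  f_B = 0.231046
  f_C = 0.203986
Odds = (0.36/0.20) × (0.203986/0.231046) = 1.8 × 0.882879 ≈ 1.589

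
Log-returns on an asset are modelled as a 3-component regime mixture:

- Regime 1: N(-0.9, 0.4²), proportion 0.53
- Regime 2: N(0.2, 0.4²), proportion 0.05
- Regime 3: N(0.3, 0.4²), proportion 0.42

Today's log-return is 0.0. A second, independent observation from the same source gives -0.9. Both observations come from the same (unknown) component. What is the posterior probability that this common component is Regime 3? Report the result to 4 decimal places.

The responsibility of component k is π_k f_k(x) divided by Σ_j π_j f_j(x).
Since both observations come from the same component, the likelihood for component k is f_k(x₁)·f_k(x₂).
  L_1 = [(1/(0.4·√(2π)))·exp(−(0.0−-0.9)²/(2·0.4²)) = 0.997356·exp(-2.53125) = 0.0793491] × [0.997356] = 0.0791393
  L_2 = [(1/(0.4·√(2π)))·exp(−(0.0−0.2)²/(2·0.4²)) = 0.997356·exp(-0.12500) = 0.880163] × [0.0227339] = 0.0200096
  L_3 = [(1/(0.4·√(2π)))·exp(−(0.0−0.3)²/(2·0.4²)) = 0.997356·exp(-0.28125) = 0.752844] × [0.0110796] = 0.00834122
Prior × likelihood for each component:
  π_1·L_1 = 0.53 × 0.0791393 = 0.0419438
  π_2·L_2 = 0.05 × 0.0200096 = 0.00100048
  π_3·L_3 = 0.42 × 0.00834122 = 0.00350331
Denominator: 0.0419438 + 0.00100048 + 0.00350331 = 0.0464476
So the posterior for Regime 3 is 0.00350331 / 0.0464476 ≈ 0.0754.

0.0754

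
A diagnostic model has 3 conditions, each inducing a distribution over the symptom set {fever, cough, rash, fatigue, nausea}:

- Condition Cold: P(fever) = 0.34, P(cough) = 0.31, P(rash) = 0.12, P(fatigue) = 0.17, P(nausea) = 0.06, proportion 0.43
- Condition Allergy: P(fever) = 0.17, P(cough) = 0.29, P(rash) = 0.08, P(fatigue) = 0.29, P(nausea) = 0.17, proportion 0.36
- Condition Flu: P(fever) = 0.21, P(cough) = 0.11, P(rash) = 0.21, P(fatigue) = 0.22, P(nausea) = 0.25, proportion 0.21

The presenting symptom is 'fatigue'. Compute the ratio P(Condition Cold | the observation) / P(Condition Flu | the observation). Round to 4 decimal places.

1.5823

Since P(k|x) ∝ P(Z=k) f_k(x), the posterior odds are P(Z=i) f_i(x) / (P(Z=j) f_j(x)).
Categorical probabilities:
  p_Cold = 0.17
  p_Allergy = 0.29
  p_Flu = 0.22
Posterior odds = (P(Z=Cold)·p_Cold) / (P(Z=Flu)·p_Flu) = (0.43·0.17) / (0.21·0.22) = 0.0731 / 0.0462 ≈ 1.5823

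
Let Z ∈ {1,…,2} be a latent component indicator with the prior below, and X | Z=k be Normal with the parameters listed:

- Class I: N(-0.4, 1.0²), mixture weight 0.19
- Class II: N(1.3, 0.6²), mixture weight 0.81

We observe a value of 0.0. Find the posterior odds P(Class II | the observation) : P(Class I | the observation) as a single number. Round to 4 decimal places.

0.7361

Posterior odds = (π_i f_i(x)) / (π_j f_j(x)); the normalising sum cancels.
Component likelihoods at x = 0.0:
  L_I = (1/(1.0·√(2π)))·exp(−(0.0−-0.4)²/(2·1.0²)) = 0.398942·exp(-0.08000) = 0.36827
  L_II = (1/(0.6·√(2π)))·exp(−(0.0−1.3)²/(2·0.6²)) = 0.664904·exp(-2.34722) = 0.0635877
0.051506 / 0.0699713 ≈ 0.7361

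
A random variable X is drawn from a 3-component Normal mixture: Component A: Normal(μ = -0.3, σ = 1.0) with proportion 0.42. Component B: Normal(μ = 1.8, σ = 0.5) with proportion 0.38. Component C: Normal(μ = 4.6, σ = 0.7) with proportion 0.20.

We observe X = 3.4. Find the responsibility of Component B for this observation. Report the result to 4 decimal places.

Posterior ∝ prior × likelihood, so P(k | x) ∝ P(Z=k) f_k(x); normalise over all components.
Component likelihoods at x = 3.4:
  p_A = (1/(1.0·√(2π)))·exp(−(3.4−-0.3)²/(2·1.0²)) = 0.398942·exp(-6.84500) = 0.00042478
  p_B = (1/(0.5·√(2π)))·exp(−(3.4−1.8)²/(2·0.5²)) = 0.797885·exp(-5.12000) = 0.00476818
  p_C = (1/(0.7·√(2π)))·exp(−(3.4−4.6)²/(2·0.7²)) = 0.569918·exp(-1.46939) = 0.131119
Unnormalised posteriors:
  P(Z=A)·p_A = 0.42 × 0.00042478 = 0.000178408
  P(Z=B)·p_B = 0.38 × 0.00476818 = 0.00181191
  P(Z=C)·p_C = 0.20 × 0.131119 = 0.0262238
Normaliser: 0.000178408 + 0.00181191 + 0.0262238 = 0.0282141
P(Component B | the observation) ≈ 0.0642

0.0642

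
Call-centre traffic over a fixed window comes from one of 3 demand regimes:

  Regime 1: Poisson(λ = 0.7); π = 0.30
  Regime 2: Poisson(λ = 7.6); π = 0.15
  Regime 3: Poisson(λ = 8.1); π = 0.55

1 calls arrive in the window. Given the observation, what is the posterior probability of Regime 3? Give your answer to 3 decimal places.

Posterior ∝ prior × likelihood, so P(k | x) ∝ π_k f_k(x); normalise over all components.
Component likelihoods at x = 1 calls:
  L_1 = e^(−0.7)·0.7^1/1! = 0.34761
  L_2 = e^(−7.6)·7.6^1/1! = 0.00380343
  L_3 = e^(−8.1)·8.1^1/1! = 0.00245867
Weight by the priors:
  π_1·L_1 = 0.30 × 0.34761 = 0.104283
  π_2·L_2 = 0.15 × 0.00380343 = 0.000570515
  π_3·L_3 = 0.55 × 0.00245867 = 0.00135227
Denominator: 0.104283 + 0.000570515 + 0.00135227 = 0.106206
So the posterior for Regime 3 is 0.00135227 / 0.106206 ≈ 0.013.

0.013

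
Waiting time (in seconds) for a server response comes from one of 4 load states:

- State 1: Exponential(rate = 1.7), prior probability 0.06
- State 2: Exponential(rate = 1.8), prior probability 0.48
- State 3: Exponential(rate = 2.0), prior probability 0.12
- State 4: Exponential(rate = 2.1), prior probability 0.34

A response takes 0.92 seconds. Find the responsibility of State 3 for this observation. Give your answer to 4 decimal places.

0.1163

By Bayes' theorem, P(k | x) = P(Z=k) f_k(x) / Σ_j P(Z=j) f_j(x).
Component likelihoods at x = 0.92 seconds:
  f_1 = 1.7·e^(−1.7·0.92) = 1.7·e^(−1.5640) = 0.355805
  f_2 = 1.8·e^(−1.8·0.92) = 1.8·e^(−1.6560) = 0.343622
  f_3 = 2.0·e^(−2.0·0.92) = 2.0·e^(−1.8400) = 0.317635
  f_4 = 2.1·e^(−2.1·0.92) = 2.1·e^(−1.9320) = 0.304202
Prior × likelihood for each component:
  P(Z=1)·f_1 = 0.06 × 0.355805 = 0.0213483
  P(Z=2)·f_2 = 0.48 × 0.343622 = 0.164939
  P(Z=3)·f_3 = 0.12 × 0.317635 = 0.0381162
  P(Z=4)·f_4 = 0.34 × 0.304202 = 0.103429
Marginal: 0.0213483 + 0.164939 + 0.0381162 + 0.103429 = 0.327832
So the posterior for State 3 is 0.0381162 / 0.327832 ≈ 0.1163.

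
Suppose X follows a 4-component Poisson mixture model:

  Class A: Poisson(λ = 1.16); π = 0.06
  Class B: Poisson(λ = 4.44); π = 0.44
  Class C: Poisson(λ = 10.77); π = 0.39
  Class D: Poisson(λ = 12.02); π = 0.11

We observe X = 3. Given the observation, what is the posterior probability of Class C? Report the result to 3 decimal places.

0.021

P(component k | x) = P(Z=k)·f_k(x) / marginal(x), where marginal(x) = Σ_j P(Z=j)·f_j(x).
Component likelihoods at x = 3:
  f_A = e^(−1.16)·1.16^3/3! = 0.0815532
  f_B = e^(−4.44)·4.44^3/3! = 0.17208
  f_C = e^(−10.77)·10.77^3/3! = 0.00437667
  f_D = e^(−12.02)·12.02^3/3! = 0.00174318
Weight by the priors:
  P(Z=A)·f_A = 0.06 × 0.0815532 = 0.00489319
  P(Z=B)·f_B = 0.44 × 0.17208 = 0.0757152
  P(Z=C)·f_C = 0.39 × 0.00437667 = 0.0017069
  P(Z=D)·f_D = 0.11 × 0.00174318 = 0.00019175
Evidence: 0.00489319 + 0.0757152 + 0.0017069 + 0.00019175 = 0.082507
Responsibility of Class C: 0.0017069 / 0.082507 ≈ 0.021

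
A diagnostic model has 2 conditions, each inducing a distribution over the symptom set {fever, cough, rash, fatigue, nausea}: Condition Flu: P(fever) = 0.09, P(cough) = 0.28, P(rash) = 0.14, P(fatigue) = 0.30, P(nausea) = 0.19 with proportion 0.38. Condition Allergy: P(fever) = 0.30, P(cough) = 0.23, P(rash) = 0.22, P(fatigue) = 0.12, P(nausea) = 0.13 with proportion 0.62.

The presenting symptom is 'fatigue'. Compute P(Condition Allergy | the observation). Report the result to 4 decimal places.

Apply Bayes' rule: the posterior for each component is proportional to its prior times its likelihood at x.
Evaluate each component's likelihood at the observed value:
  f_Flu = P(fatigue | comp) = 0.30
  f_Allergy = P(fatigue | comp) = 0.12
Weight by the priors:
  π_Flu·f_Flu = 0.38 × 0.3 = 0.114
  π_Allergy·f_Allergy = 0.62 × 0.12 = 0.0744
Normaliser: 0.114 + 0.0744 = 0.1884
P(Condition Allergy | 'fatigue') = 0.0744 / 0.1884 ≈ 0.3949

0.3949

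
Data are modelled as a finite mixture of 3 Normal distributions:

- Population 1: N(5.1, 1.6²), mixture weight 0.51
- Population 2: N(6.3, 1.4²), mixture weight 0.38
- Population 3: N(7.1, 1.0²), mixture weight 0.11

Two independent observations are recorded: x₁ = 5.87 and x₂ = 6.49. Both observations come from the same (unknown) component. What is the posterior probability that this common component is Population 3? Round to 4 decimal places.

0.1232

Apply Bayes' rule: the posterior for each component is proportional to its prior times its likelihood at x.
Since both observations come from the same component, the likelihood for component k is f_k(x₁)·f_k(x₂).
  f_1 = [0.222074] × [0.170963] = 0.0379666
  f_2 = [0.27183] × [0.282347] = 0.0767502
  f_3 = [0.187235] × [0.331215] = 0.0620151
Weight by the priors:
  π_1·f_1 = 0.51 × 0.0379666 = 0.019363
  π_2·f_2 = 0.38 × 0.0767502 = 0.0291651
  π_3·f_3 = 0.11 × 0.0620151 = 0.00682166
Sum: 0.019363 + 0.0291651 + 0.00682166 = 0.0553497
So the posterior for Population 3 is 0.00682166 / 0.0553497 ≈ 0.1232.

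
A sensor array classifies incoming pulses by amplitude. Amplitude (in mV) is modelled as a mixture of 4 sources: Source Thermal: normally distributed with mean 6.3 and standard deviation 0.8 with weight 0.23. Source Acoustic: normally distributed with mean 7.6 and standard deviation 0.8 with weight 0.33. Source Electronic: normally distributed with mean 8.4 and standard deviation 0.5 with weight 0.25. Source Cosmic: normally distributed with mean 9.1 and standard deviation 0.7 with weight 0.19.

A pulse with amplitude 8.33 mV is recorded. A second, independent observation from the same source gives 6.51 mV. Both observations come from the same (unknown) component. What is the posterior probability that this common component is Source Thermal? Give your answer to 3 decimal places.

0.093

The responsibility of component k is P(Z=k) f_k(x) divided by Σ_j P(Z=j) f_j(x).
Since both observations come from the same component, the likelihood for component k is f_k(x₁)·f_k(x₂).
  L_Thermal = [(1/(0.8·√(2π)))·exp(−(8.33−6.3)²/(2·0.8²)) = 0.498678·exp(-3.21945) = 0.0199356] × [0.481789] = 0.00960476
  L_Acoustic = [(1/(0.8·√(2π)))·exp(−(8.33−7.6)²/(2·0.8²)) = 0.498678·exp(-0.41633) = 0.32886] × [0.197109] = 0.0648213
  L_Electronic = [(1/(0.5·√(2π)))·exp(−(8.33−8.4)²/(2·0.5²)) = 0.797885·exp(-0.00980) = 0.790103] × [0.000629874] = 0.000497665
  L_Cosmic = [(1/(0.7·√(2π)))·exp(−(8.33−9.1)²/(2·0.7²)) = 0.569918·exp(-0.60500) = 0.311217] × [0.000606829] = 0.000188856
Weight by the priors:
  P(Z=Thermal)·L_Thermal = 0.23 × 0.00960476 = 0.0022091
  P(Z=Acoustic)·L_Acoustic = 0.33 × 0.0648213 = 0.021391
  P(Z=Electronic)·L_Electronic = 0.25 × 0.000497665 = 0.000124416
  P(Z=Cosmic)·L_Cosmic = 0.19 × 0.000188856 = 3.58826e-05
Sum: 0.0022091 + 0.021391 + 0.000124416 + 3.58826e-05 = 0.0237604
Responsibility of Source Thermal: 0.0022091 / 0.0237604 ≈ 0.093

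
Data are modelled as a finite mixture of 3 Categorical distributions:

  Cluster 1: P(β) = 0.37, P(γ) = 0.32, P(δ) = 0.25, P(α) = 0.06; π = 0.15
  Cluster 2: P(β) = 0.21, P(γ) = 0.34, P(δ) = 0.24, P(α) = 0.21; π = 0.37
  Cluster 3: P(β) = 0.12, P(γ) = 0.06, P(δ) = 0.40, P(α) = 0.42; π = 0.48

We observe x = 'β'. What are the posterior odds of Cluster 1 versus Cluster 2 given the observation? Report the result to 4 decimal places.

0.7143

The posterior odds equal the prior odds times the likelihood ratio: (π_i/π_j)·(f_i(x)/f_j(x)).
Categorical probabilities:
  L_1 = P(β | comp) = 0.37
  L_2 = P(β | comp) = 0.21
  L_3 = P(β | comp) = 0.12
Odds = (0.15/0.37) × (0.37/0.21) = 0.405405 × 1.7619 ≈ 0.7143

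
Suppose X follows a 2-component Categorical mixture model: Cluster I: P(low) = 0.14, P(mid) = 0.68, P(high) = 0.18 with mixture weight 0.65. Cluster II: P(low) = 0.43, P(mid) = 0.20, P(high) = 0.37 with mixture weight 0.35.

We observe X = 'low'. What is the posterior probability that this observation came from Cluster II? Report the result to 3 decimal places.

0.623

The responsibility of component k is π_k f_k(x) divided by Σ_j π_j f_j(x).
Component likelihoods at x = 'low':
  f_I = 0.14
  f_II = 0.43
Prior × likelihood for each component:
  π_I·f_I = 0.65 × 0.14 = 0.091
  π_II·f_II = 0.35 × 0.43 = 0.1505
Marginal: 0.091 + 0.1505 = 0.2415
P(Cluster II | 'low') = 0.1505 / 0.2415 ≈ 0.623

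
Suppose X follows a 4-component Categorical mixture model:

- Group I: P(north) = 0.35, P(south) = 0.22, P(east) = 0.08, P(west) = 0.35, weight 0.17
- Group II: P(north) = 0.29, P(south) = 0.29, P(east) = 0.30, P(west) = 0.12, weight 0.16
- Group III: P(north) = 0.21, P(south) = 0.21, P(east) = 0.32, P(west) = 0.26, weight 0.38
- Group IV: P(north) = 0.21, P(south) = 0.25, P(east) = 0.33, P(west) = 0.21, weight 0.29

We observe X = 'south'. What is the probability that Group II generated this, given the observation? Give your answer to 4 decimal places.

0.1965

Posterior ∝ prior × likelihood, so P(k | x) ∝ w_k f_k(x); normalise over all components.
Categorical probabilities:
  f_I = 0.22
  f_II = 0.29
  f_III = 0.21
  f_IV = 0.25
Multiply by the mixture weights:
  w_I·f_I = 0.17 × 0.22 = 0.0374
  w_II·f_II = 0.16 × 0.29 = 0.0464
  w_III·f_III = 0.38 × 0.21 = 0.0798
  w_IV·f_IV = 0.29 × 0.25 = 0.0725
Marginal: 0.0374 + 0.0464 + 0.0798 + 0.0725 = 0.2361
Responsibility of Group II: 0.0464 / 0.2361 ≈ 0.1965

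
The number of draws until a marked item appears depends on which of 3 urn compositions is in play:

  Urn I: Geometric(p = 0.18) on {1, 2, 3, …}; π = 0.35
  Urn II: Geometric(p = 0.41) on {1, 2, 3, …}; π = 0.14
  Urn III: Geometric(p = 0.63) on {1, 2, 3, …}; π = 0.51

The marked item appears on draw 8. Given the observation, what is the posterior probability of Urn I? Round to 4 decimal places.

Posterior ∝ prior × likelihood, so P(k | x) ∝ π_k f_k(x); normalise over all components.
Component likelihoods at x = 8:
  L_I = 0.18·(1−0.18)^7 = 0.18·0.249285 = 0.0448714
  L_II = 0.41·(1−0.41)^7 = 0.41·0.0248865 = 0.0102035
  L_III = 0.63·(1−0.63)^7 = 0.63·0.000949319 = 0.000598071
Prior × likelihood for each component:
  π_I·L_I = 0.35 × 0.0448714 = 0.015705
  π_II·L_II = 0.14 × 0.0102035 = 0.00142849
  π_III·L_III = 0.51 × 0.000598071 = 0.000305016
Marginal: 0.015705 + 0.00142849 + 0.000305016 = 0.0174385
P(Urn I | 8) ≈ 0.9006

0.9006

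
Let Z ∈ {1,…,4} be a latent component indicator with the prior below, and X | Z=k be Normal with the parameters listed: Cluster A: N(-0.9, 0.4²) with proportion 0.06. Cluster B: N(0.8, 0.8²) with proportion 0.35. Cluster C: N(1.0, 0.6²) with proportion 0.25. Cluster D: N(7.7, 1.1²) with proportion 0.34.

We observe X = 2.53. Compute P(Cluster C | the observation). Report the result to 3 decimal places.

0.276

Posterior ∝ prior × likelihood, so P(k | x) ∝ π_k f_k(x); normalise over all components.
Component likelihoods at x = 2.53:
  p_A = 1.07616e-16
  p_B = 0.0481229
  p_C = 0.0257489
  p_D = 5.79075e-06
Weight by the priors:
  π_A·p_A = 0.06 × 1.07616e-16 = 6.45697e-18
  π_B·p_B = 0.35 × 0.0481229 = 0.016843
  π_C·p_C = 0.25 × 0.0257489 = 0.00643723
  π_D·p_D = 0.34 × 5.79075e-06 = 1.96886e-06
Sum: 6.45697e-18 + 0.016843 + 0.00643723 + 1.96886e-06 = 0.0232822
So the posterior for Cluster C is 0.00643723 / 0.0232822 ≈ 0.276.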